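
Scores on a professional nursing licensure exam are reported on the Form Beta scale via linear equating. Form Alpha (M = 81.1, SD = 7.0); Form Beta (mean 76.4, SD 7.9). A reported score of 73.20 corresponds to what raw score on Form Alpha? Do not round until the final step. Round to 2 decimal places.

Invert y = (SD_Y/SD_X)(x − M_X) + M_Y:
x = (SD_X/SD_Y)(y − M_Y) + M_X = (7.0/7.9)(73.20 − 76.4) + 81.1
x = 0.886076 × -3.200 + 81.1 = 78.26

78.26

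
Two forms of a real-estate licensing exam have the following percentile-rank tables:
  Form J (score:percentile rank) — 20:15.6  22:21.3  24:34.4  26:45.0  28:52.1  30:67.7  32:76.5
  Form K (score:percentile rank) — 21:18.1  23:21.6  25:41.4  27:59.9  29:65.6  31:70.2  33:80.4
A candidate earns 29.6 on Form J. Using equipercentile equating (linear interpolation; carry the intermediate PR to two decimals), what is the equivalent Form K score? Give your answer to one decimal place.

PR of 29.6 on Form J: 52.1 + (29.6 − 28)/(30 − 28) × (67.7 − 52.1) = 64.58
On Form K, PR 64.58 falls between score 27 (PR 59.9) and 29 (PR 65.6).
Interpolate: 27 + (64.58 − 59.9)/(65.6 − 59.9) × (29 − 27) = 28.6

28.6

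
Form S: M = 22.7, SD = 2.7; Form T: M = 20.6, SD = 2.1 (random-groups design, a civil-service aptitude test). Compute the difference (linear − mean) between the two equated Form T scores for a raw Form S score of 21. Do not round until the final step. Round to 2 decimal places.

0.38

Mean-equated: 21 + (20.6 − 22.7) = 18.90
Linear-equated: (2.1/2.7)(21 − 22.7) + 20.6 = 19.278
Difference = 19.278 − 18.90 = 0.38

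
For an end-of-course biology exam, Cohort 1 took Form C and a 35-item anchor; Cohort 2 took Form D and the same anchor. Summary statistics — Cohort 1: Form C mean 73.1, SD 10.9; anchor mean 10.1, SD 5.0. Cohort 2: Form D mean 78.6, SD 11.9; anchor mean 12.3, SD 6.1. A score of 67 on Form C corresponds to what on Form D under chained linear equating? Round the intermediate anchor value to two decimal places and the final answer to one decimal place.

68.8

Form C → anchor (Cohort 1): v = (5.0/10.9)(67 − 73.1) + 10.1 = 7.30
anchor → Form D (Cohort 2): y = (11.9/6.1)(7.30 − 12.3) + 78.6 = 68.8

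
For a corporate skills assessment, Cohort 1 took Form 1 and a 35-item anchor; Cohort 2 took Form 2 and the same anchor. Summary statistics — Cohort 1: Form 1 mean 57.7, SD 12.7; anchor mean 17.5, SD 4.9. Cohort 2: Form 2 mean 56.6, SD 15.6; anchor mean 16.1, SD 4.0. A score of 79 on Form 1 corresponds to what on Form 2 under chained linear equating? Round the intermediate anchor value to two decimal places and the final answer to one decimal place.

94.1

Form 1 → anchor (Cohort 1): v = (4.9/12.7)(79 − 57.7) + 17.5 = 25.72
anchor → Form 2 (Cohort 2): y = (15.6/4.0)(25.72 − 16.1) + 56.6 = 94.1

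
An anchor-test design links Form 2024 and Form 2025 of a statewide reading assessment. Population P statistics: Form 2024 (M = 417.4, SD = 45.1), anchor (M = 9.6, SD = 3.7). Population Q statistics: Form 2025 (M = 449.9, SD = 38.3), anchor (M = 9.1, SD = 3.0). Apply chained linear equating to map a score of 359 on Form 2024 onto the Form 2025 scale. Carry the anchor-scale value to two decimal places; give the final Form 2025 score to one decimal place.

395.1

Form 2024 → anchor (Population P): v = (3.7/45.1)(359 − 417.4) + 9.6 = 4.81
anchor → Form 2025 (Population Q): y = (38.3/3.0)(4.81 − 9.1) + 449.9 = 395.1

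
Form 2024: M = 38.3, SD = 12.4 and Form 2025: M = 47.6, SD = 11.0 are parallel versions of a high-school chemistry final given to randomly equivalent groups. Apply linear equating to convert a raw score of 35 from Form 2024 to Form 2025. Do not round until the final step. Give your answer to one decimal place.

Linear equating: y = (SD_Y/SD_X)(x − M_X) + M_Y
y = (11.0/12.4)(35 − 38.3) + 47.6
y = 0.887097 × -3.3 + 47.6 = -2.9274 + 47.6 = 44.7

44.7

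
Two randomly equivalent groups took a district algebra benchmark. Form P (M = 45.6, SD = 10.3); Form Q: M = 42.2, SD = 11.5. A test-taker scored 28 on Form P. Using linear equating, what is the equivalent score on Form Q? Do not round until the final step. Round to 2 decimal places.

22.55

Linear equating: y = (SD_Y/SD_X)(x − M_X) + M_Y
y = (11.5/10.3)(28 − 45.6) + 42.2
y = 1.116505 × -17.6 + 42.2 = -19.6505 + 42.2 = 22.55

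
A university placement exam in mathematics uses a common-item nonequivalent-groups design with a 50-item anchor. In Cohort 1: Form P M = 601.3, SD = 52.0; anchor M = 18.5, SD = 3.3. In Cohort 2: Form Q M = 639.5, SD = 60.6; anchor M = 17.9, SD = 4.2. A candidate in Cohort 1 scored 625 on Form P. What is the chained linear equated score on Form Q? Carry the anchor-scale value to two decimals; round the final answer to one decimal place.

Form P → anchor (Cohort 1): v = (3.3/52.0)(625 − 601.3) + 18.5 = 20.00
anchor → Form Q (Cohort 2): y = (60.6/4.2)(20.00 − 17.9) + 639.5 = 669.8

669.8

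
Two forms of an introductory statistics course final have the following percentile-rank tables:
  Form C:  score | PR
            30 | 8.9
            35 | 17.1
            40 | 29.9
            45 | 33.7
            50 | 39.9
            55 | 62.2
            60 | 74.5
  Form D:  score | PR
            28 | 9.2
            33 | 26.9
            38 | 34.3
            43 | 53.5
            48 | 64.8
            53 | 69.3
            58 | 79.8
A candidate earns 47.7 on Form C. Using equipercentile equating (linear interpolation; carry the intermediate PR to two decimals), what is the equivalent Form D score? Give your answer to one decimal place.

PR of 47.7 on Form C: 33.7 + (47.7 − 45)/(50 − 45) × (39.9 − 33.7) = 37.05
On Form D, PR 37.05 falls between score 38 (PR 34.3) and 43 (PR 53.5).
Interpolate: 38 + (37.05 − 34.3)/(53.5 − 34.3) × (43 − 38) = 38.7

38.7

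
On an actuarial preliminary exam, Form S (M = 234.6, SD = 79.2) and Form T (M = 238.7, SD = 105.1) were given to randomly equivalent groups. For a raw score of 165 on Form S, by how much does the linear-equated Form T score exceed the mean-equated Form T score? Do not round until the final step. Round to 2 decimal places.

-22.76

Mean-equated: 165 + (238.7 − 234.6) = 169.10
Linear-equated: (105.1/79.2)(165 − 234.6) + 238.7 = 146.339
Difference = 146.339 − 169.10 = -22.76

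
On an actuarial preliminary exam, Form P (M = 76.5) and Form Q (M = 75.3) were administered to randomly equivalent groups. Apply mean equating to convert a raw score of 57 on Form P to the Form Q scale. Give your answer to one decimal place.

55.8

Mean equating: y = x + (M_Y − M_X) = 57 + (75.3 − 76.5) = 55.8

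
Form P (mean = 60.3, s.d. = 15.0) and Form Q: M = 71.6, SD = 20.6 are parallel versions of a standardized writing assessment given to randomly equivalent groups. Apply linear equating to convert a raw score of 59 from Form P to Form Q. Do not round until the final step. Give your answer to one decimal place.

69.8

Linear equating: y = (SD_Y/SD_X)(x − M_X) + M_Y
y = (20.6/15.0)(59 − 60.3) + 71.6
y = 1.373333 × -1.3 + 71.6 = -1.7853 + 71.6 = 69.8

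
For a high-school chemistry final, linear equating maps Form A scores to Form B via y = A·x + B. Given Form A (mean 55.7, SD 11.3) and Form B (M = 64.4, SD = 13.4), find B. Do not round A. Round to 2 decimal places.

A = SD_Y / SD_X = 13.4 / 11.3 = 1.185841
B = M_Y − A·M_X = 64.4 − 1.185841 × 55.7 = -1.65

-1.65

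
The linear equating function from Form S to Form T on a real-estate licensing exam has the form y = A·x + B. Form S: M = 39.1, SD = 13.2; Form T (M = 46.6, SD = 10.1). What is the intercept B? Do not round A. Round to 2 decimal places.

16.68

A = SD_Y / SD_X = 10.1 / 13.2 = 0.765152
B = M_Y − A·M_X = 46.6 − 0.765152 × 39.1 = 16.68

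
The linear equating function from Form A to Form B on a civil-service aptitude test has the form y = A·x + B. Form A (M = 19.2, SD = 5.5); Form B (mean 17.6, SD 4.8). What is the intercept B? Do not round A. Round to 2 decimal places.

0.84

A = SD_Y / SD_X = 4.8 / 5.5 = 0.872727
B = M_Y − A·M_X = 17.6 − 0.872727 × 19.2 = 0.84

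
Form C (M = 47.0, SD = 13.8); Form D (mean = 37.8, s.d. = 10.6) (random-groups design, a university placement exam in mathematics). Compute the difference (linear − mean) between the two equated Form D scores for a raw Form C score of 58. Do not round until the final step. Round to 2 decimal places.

Mean-equated: 58 + (37.8 − 47.0) = 48.80
Linear-equated: (10.6/13.8)(58 − 47.0) + 37.8 = 46.249
Difference = 46.249 − 48.80 = -2.55

-2.55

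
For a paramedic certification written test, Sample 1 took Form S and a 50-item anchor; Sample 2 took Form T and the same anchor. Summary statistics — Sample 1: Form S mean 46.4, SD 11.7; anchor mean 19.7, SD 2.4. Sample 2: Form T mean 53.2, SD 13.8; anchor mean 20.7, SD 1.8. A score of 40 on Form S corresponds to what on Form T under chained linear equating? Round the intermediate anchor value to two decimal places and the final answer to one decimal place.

35.5

Form S → anchor (Sample 1): v = (2.4/11.7)(40 − 46.4) + 19.7 = 18.39
anchor → Form T (Sample 2): y = (13.8/1.8)(18.39 − 20.7) + 53.2 = 35.5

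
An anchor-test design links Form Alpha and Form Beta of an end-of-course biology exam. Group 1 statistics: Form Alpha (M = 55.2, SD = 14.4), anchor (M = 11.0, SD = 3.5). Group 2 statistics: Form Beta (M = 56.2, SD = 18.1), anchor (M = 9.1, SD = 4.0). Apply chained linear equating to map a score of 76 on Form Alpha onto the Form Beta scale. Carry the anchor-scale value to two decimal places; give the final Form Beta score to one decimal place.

87.7

Form Alpha → anchor (Group 1): v = (3.5/14.4)(76 − 55.2) + 11.0 = 16.06
anchor → Form Beta (Group 2): y = (18.1/4.0)(16.06 − 9.1) + 56.2 = 87.7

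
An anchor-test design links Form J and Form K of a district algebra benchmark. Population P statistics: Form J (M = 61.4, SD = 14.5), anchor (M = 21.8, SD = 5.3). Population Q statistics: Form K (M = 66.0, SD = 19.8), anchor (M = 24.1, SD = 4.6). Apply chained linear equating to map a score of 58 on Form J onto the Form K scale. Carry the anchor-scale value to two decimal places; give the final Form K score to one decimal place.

50.8

Form J → anchor (Population P): v = (5.3/14.5)(58 − 61.4) + 21.8 = 20.56
anchor → Form K (Population Q): y = (19.8/4.6)(20.56 − 24.1) + 66.0 = 50.8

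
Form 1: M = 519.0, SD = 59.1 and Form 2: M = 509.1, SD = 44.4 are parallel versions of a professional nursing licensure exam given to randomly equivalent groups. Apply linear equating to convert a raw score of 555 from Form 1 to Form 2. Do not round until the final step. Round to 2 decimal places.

536.15

Linear equating: y = (SD_Y/SD_X)(x − M_X) + M_Y
y = (44.4/59.1)(555 − 519.0) + 509.1
y = 0.751269 × 36.0 + 509.1 = 27.0457 + 509.1 = 536.15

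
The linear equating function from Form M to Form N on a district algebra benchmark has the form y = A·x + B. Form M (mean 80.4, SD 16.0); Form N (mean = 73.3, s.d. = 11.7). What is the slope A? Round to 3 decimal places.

0.731

A = SD_Y / SD_X = 11.7 / 16.0 = 0.731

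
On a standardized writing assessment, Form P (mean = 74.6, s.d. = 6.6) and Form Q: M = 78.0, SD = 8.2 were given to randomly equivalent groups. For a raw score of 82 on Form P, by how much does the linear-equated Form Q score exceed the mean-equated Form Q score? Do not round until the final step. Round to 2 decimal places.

1.79

Mean-equated: 82 + (78.0 − 74.6) = 85.40
Linear-equated: (8.2/6.6)(82 − 74.6) + 78.0 = 87.194
Difference = 87.194 − 85.40 = 1.79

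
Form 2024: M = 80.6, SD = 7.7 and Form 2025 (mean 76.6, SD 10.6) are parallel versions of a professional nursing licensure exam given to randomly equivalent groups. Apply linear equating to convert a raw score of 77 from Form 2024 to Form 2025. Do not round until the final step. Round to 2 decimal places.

71.64

Linear equating: y = (SD_Y/SD_X)(x − M_X) + M_Y
y = (10.6/7.7)(77 − 80.6) + 76.6
y = 1.376623 × -3.6 + 76.6 = -4.9558 + 76.6 = 71.64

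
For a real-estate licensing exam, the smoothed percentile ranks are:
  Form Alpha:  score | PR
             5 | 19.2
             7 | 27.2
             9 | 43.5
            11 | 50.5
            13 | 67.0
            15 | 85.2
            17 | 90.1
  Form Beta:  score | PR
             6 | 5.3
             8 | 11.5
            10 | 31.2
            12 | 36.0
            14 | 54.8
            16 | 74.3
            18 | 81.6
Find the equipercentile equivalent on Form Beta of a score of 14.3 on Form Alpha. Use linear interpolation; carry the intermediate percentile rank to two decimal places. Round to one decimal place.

17.2

PR of 14.3 on Form Alpha: 67.0 + (14.3 − 13)/(15 − 13) × (85.2 − 67.0) = 78.83
On Form Beta, PR 78.83 falls between score 16 (PR 74.3) and 18 (PR 81.6).
Interpolate: 16 + (78.83 − 74.3)/(81.6 − 74.3) × (18 − 16) = 17.2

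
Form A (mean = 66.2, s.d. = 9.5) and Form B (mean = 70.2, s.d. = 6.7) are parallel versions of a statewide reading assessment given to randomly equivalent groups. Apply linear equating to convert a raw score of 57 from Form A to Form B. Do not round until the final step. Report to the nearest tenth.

63.7

Linear equating: y = (SD_Y/SD_X)(x − M_X) + M_Y
y = (6.7/9.5)(57 − 66.2) + 70.2
y = 0.705263 × -9.2 + 70.2 = -6.4884 + 70.2 = 63.7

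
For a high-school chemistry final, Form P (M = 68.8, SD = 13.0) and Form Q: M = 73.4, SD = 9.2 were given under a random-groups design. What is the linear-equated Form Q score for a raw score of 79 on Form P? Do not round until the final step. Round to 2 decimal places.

Linear equating: y = (SD_Y/SD_X)(x − M_X) + M_Y
y = (9.2/13.0)(79 − 68.8) + 73.4
y = 0.707692 × 10.2 + 73.4 = 7.2185 + 73.4 = 80.62

80.62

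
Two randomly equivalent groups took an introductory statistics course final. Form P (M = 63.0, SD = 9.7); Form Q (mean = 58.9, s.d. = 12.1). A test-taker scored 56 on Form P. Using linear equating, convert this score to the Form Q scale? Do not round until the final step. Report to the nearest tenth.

Linear equating: y = (SD_Y/SD_X)(x − M_X) + M_Y
y = (12.1/9.7)(56 − 63.0) + 58.9
y = 1.247423 × -7.0 + 58.9 = -8.7320 + 58.9 = 50.2

50.2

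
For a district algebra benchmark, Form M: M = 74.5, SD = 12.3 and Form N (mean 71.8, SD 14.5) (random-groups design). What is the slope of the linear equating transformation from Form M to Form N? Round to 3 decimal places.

A = SD_Y / SD_X = 14.5 / 12.3 = 1.179

1.179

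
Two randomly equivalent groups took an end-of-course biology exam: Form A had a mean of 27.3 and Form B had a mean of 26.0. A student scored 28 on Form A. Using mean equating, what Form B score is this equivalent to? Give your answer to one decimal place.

26.7

Mean equating: y = x + (M_Y − M_X) = 28 + (26.0 − 27.3) = 26.7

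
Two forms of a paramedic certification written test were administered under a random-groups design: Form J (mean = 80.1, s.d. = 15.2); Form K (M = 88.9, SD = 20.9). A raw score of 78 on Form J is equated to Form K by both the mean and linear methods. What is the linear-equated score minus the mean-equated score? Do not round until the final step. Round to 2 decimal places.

Mean-equated: 78 + (88.9 − 80.1) = 86.80
Linear-equated: (20.9/15.2)(78 − 80.1) + 88.9 = 86.013
Difference = 86.013 − 86.80 = -0.79

-0.79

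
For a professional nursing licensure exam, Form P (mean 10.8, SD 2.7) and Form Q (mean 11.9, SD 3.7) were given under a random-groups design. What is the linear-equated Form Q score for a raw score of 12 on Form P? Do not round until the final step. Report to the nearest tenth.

13.5

Linear equating: y = (SD_Y/SD_X)(x − M_X) + M_Y
y = (3.7/2.7)(12 − 10.8) + 11.9
y = 1.370370 × 1.2 + 11.9 = 1.6444 + 11.9 = 13.5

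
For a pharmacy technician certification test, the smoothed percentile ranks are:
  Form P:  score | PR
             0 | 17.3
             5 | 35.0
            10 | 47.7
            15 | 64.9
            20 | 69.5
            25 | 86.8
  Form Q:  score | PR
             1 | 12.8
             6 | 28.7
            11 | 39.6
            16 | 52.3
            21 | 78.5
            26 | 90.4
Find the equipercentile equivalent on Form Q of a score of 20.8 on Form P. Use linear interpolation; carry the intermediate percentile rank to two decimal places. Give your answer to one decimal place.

19.8

PR of 20.8 on Form P: 69.5 + (20.8 − 20)/(25 − 20) × (86.8 − 69.5) = 72.27
On Form Q, PR 72.27 falls between score 16 (PR 52.3) and 21 (PR 78.5).
Interpolate: 16 + (72.27 − 52.3)/(78.5 − 52.3) × (21 − 16) = 19.8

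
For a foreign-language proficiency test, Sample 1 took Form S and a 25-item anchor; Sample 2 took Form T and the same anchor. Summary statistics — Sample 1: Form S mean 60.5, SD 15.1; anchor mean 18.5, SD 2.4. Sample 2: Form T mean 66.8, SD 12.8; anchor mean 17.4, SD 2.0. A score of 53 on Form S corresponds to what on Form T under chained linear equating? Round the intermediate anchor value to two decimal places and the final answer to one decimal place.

Form S → anchor (Sample 1): v = (2.4/15.1)(53 − 60.5) + 18.5 = 17.31
anchor → Form T (Sample 2): y = (12.8/2.0)(17.31 − 17.4) + 66.8 = 66.2

66.2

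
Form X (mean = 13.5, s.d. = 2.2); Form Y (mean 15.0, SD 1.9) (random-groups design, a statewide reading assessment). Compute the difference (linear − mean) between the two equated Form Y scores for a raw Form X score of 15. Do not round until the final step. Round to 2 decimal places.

Mean-equated: 15 + (15.0 − 13.5) = 16.50
Linear-equated: (1.9/2.2)(15 − 13.5) + 15.0 = 16.295
Difference = 16.295 − 16.50 = -0.20

-0.20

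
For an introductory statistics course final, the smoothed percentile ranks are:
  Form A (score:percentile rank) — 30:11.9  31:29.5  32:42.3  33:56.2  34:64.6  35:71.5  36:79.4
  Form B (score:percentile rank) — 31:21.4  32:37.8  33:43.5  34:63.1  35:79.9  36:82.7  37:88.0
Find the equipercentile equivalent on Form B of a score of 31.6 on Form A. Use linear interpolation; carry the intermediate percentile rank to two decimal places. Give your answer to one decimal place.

32.0

PR of 31.6 on Form A: 29.5 + (31.6 − 31)/(32 − 31) × (42.3 − 29.5) = 37.18
On Form B, PR 37.18 falls between score 31 (PR 21.4) and 32 (PR 37.8).
Interpolate: 31 + (37.18 − 21.4)/(37.8 − 21.4) × (32 − 31) = 32.0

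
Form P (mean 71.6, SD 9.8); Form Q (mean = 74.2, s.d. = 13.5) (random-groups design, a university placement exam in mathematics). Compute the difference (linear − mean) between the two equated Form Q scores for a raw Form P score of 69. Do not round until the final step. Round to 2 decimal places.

Mean-equated: 69 + (74.2 − 71.6) = 71.60
Linear-equated: (13.5/9.8)(69 − 71.6) + 74.2 = 70.618
Difference = 70.618 − 71.60 = -0.98

-0.98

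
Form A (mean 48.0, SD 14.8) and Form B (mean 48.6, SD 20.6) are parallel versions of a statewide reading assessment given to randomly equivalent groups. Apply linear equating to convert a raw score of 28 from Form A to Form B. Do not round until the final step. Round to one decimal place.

20.8

Linear equating: y = (SD_Y/SD_X)(x − M_X) + M_Y
y = (20.6/14.8)(28 − 48.0) + 48.6
y = 1.391892 × -20.0 + 48.6 = -27.8378 + 48.6 = 20.8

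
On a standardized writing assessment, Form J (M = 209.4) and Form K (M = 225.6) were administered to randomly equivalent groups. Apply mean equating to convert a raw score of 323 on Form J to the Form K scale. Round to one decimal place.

Mean equating: y = x + (M_Y − M_X) = 323 + (225.6 − 209.4) = 339.2

339.2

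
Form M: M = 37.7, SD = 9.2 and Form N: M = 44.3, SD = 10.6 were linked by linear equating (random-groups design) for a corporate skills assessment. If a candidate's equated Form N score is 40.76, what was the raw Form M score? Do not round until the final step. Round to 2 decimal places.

34.63

Invert y = (SD_Y/SD_X)(x − M_X) + M_Y:
x = (SD_X/SD_Y)(y − M_Y) + M_X = (9.2/10.6)(40.76 − 44.3) + 37.7
x = 0.867925 × -3.540 + 37.7 = 34.63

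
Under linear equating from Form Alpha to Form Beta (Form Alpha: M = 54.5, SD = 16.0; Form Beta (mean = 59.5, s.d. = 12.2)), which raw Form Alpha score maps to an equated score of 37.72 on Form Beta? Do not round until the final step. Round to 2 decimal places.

Invert y = (SD_Y/SD_X)(x − M_X) + M_Y:
x = (SD_X/SD_Y)(y − M_Y) + M_X = (16.0/12.2)(37.72 − 59.5) + 54.5
x = 1.311475 × -21.780 + 54.5 = 25.94

25.94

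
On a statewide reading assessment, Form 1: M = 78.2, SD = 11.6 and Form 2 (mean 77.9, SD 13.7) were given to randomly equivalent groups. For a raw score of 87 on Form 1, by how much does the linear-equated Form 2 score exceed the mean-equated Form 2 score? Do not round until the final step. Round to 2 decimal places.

1.59

Mean-equated: 87 + (77.9 − 78.2) = 86.70
Linear-equated: (13.7/11.6)(87 − 78.2) + 77.9 = 88.293
Difference = 88.293 − 86.70 = 1.59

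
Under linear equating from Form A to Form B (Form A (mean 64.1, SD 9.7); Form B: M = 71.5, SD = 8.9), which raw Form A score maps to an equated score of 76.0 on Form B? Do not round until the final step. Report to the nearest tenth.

Invert y = (SD_Y/SD_X)(x − M_X) + M_Y:
x = (SD_X/SD_Y)(y − M_Y) + M_X = (9.7/8.9)(76.0 − 71.5) + 64.1
x = 1.089888 × 4.500 + 64.1 = 69.0

69.0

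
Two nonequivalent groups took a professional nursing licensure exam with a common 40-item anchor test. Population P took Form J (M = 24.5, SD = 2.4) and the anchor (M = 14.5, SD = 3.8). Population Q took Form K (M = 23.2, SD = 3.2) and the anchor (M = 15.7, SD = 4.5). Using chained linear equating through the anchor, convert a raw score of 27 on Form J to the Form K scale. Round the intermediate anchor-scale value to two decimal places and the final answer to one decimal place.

Form J → anchor (Population P): v = (3.8/2.4)(27 − 24.5) + 14.5 = 18.46
anchor → Form K (Population Q): y = (3.2/4.5)(18.46 − 15.7) + 23.2 = 25.2

25.2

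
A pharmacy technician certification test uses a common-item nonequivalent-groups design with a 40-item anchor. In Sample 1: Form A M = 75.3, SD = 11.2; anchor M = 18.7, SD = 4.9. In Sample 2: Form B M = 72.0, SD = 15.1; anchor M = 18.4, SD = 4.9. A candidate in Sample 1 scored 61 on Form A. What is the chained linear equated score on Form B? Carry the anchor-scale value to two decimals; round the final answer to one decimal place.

53.6

Form A → anchor (Sample 1): v = (4.9/11.2)(61 − 75.3) + 18.7 = 12.44
anchor → Form B (Sample 2): y = (15.1/4.9)(12.44 − 18.4) + 72.0 = 53.6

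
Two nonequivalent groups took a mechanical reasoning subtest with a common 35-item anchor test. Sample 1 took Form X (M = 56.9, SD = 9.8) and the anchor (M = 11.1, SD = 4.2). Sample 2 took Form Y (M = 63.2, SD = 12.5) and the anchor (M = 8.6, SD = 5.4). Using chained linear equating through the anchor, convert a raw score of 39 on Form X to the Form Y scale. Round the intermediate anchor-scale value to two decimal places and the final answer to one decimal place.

51.2

Form X → anchor (Sample 1): v = (4.2/9.8)(39 − 56.9) + 11.1 = 3.43
anchor → Form Y (Sample 2): y = (12.5/5.4)(3.43 − 8.6) + 63.2 = 51.2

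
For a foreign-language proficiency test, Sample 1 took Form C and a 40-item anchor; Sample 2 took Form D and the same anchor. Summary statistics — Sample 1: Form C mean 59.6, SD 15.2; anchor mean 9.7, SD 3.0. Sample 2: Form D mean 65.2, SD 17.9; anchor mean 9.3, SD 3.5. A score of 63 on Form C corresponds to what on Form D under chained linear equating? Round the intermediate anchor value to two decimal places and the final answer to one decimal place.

70.7

Form C → anchor (Sample 1): v = (3.0/15.2)(63 − 59.6) + 9.7 = 10.37
anchor → Form D (Sample 2): y = (17.9/3.5)(10.37 − 9.3) + 65.2 = 70.7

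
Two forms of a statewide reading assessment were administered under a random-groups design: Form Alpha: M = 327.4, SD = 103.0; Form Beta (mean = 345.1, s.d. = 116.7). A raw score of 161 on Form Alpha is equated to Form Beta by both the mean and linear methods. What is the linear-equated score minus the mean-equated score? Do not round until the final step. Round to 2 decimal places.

Mean-equated: 161 + (345.1 − 327.4) = 178.70
Linear-equated: (116.7/103.0)(161 − 327.4) + 345.1 = 156.567
Difference = 156.567 − 178.70 = -22.13

-22.13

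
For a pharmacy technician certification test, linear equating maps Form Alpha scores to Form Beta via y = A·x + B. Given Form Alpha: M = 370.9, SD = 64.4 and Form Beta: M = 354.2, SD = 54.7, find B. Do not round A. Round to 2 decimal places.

A = SD_Y / SD_X = 54.7 / 64.4 = 0.849379
B = M_Y − A·M_X = 354.2 − 0.849379 × 370.9 = 39.17

39.17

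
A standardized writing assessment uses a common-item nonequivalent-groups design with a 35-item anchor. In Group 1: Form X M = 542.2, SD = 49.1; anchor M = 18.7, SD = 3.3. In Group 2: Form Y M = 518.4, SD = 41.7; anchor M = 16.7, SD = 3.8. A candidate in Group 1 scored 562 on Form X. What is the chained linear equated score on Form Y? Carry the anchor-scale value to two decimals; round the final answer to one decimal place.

554.9

Form X → anchor (Group 1): v = (3.3/49.1)(562 − 542.2) + 18.7 = 20.03
anchor → Form Y (Group 2): y = (41.7/3.8)(20.03 − 16.7) + 518.4 = 554.9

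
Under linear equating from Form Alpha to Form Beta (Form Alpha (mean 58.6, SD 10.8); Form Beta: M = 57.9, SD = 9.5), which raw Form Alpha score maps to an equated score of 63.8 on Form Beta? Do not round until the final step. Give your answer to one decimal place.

65.3

Invert y = (SD_Y/SD_X)(x − M_X) + M_Y:
x = (SD_X/SD_Y)(y − M_Y) + M_X = (10.8/9.5)(63.8 − 57.9) + 58.6
x = 1.136842 × 5.900 + 58.6 = 65.3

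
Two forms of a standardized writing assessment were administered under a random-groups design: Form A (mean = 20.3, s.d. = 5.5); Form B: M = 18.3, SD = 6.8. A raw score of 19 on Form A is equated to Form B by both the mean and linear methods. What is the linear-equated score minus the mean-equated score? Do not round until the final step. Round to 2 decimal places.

-0.31

Mean-equated: 19 + (18.3 − 20.3) = 17.00
Linear-equated: (6.8/5.5)(19 − 20.3) + 18.3 = 16.693
Difference = 16.693 − 17.00 = -0.31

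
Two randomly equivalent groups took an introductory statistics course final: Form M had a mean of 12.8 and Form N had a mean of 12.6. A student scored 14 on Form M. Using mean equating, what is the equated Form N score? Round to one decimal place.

13.8

Mean equating: y = x + (M_Y − M_X) = 14 + (12.6 − 12.8) = 13.8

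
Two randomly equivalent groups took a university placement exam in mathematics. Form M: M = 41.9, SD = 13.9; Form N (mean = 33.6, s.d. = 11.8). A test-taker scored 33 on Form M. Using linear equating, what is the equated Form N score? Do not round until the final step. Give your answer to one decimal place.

26.0

Linear equating: y = (SD_Y/SD_X)(x − M_X) + M_Y
y = (11.8/13.9)(33 − 41.9) + 33.6
y = 0.848921 × -8.9 + 33.6 = -7.5554 + 33.6 = 26.0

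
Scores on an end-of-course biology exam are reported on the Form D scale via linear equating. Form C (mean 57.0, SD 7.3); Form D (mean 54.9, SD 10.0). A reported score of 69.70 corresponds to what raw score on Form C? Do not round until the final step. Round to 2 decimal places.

67.80

Invert y = (SD_Y/SD_X)(x − M_X) + M_Y:
x = (SD_X/SD_Y)(y − M_Y) + M_X = (7.3/10.0)(69.70 − 54.9) + 57.0
x = 0.730000 × 14.800 + 57.0 = 67.80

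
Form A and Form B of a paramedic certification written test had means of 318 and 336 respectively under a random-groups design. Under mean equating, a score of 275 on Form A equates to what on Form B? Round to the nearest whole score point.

293

Mean equating: y = x + (M_Y − M_X) = 275 + (336 − 318) = 293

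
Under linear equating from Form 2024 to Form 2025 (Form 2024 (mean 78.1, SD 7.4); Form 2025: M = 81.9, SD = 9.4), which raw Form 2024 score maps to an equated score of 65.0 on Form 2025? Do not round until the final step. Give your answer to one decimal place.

Invert y = (SD_Y/SD_X)(x − M_X) + M_Y:
x = (SD_X/SD_Y)(y − M_Y) + M_X = (7.4/9.4)(65.0 − 81.9) + 78.1
x = 0.787234 × -16.900 + 78.1 = 64.8

64.8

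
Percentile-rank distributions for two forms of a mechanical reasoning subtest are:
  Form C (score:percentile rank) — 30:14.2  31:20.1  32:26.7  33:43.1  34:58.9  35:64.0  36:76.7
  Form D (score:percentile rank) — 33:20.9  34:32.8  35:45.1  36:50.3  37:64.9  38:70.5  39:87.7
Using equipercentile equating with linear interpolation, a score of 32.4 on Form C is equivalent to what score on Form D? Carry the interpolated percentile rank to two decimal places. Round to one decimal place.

PR of 32.4 on Form C: 26.7 + (32.4 − 32)/(33 − 32) × (43.1 − 26.7) = 33.26
On Form D, PR 33.26 falls between score 34 (PR 32.8) and 35 (PR 45.1).
Interpolate: 34 + (33.26 − 32.8)/(45.1 − 32.8) × (35 − 34) = 34.0

34.0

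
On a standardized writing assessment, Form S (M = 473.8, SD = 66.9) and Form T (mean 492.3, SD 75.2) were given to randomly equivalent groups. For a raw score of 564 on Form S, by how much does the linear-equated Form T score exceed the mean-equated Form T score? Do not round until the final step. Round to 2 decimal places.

11.19

Mean-equated: 564 + (492.3 − 473.8) = 582.50
Linear-equated: (75.2/66.9)(564 − 473.8) + 492.3 = 593.691
Difference = 593.691 − 582.50 = 11.19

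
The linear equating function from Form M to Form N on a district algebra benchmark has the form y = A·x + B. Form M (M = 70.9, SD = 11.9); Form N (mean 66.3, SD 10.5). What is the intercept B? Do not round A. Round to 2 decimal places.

3.74

A = SD_Y / SD_X = 10.5 / 11.9 = 0.882353
B = M_Y − A·M_X = 66.3 − 0.882353 × 70.9 = 3.74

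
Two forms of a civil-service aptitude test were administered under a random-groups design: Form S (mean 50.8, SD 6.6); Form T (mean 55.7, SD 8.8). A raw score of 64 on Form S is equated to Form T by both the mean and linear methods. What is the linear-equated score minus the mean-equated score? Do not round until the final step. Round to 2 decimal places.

4.40

Mean-equated: 64 + (55.7 − 50.8) = 68.90
Linear-equated: (8.8/6.6)(64 − 50.8) + 55.7 = 73.300
Difference = 73.300 − 68.90 = 4.40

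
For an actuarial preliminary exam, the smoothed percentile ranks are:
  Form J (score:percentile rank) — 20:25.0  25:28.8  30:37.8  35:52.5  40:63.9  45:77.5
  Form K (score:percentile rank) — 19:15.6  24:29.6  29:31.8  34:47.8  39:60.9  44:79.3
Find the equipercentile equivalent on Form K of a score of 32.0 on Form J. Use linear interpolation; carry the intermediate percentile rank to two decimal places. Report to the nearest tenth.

PR of 32.0 on Form J: 37.8 + (32.0 − 30)/(35 − 30) × (52.5 − 37.8) = 43.68
On Form K, PR 43.68 falls between score 29 (PR 31.8) and 34 (PR 47.8).
Interpolate: 29 + (43.68 − 31.8)/(47.8 − 31.8) × (34 − 29) = 32.7

32.7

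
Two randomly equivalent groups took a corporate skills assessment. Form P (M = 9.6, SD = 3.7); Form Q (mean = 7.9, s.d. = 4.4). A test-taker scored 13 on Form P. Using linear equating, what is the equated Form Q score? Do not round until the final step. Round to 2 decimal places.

11.94

Linear equating: y = (SD_Y/SD_X)(x − M_X) + M_Y
y = (4.4/3.7)(13 − 9.6) + 7.9
y = 1.189189 × 3.4 + 7.9 = 4.0432 + 7.9 = 11.94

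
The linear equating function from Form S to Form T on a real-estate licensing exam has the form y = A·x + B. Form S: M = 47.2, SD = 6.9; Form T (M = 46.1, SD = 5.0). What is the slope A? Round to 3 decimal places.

A = SD_Y / SD_X = 5.0 / 6.9 = 0.725

0.725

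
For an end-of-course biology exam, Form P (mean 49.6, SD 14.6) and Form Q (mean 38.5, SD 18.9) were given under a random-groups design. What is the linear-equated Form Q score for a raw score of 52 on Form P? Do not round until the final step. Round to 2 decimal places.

Linear equating: y = (SD_Y/SD_X)(x − M_X) + M_Y
y = (18.9/14.6)(52 − 49.6) + 38.5
y = 1.294521 × 2.4 + 38.5 = 3.1068 + 38.5 = 41.61

41.61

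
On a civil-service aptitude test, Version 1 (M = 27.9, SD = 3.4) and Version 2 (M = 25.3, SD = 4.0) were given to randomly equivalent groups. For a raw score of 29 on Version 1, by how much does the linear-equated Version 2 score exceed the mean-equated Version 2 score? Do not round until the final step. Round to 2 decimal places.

Mean-equated: 29 + (25.3 − 27.9) = 26.40
Linear-equated: (4.0/3.4)(29 − 27.9) + 25.3 = 26.594
Difference = 26.594 − 26.40 = 0.19

0.19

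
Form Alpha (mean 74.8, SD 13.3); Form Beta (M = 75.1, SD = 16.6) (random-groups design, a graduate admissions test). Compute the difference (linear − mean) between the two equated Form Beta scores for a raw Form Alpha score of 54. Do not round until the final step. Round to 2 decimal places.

-5.16

Mean-equated: 54 + (75.1 − 74.8) = 54.30
Linear-equated: (16.6/13.3)(54 − 74.8) + 75.1 = 49.139
Difference = 49.139 − 54.30 = -5.16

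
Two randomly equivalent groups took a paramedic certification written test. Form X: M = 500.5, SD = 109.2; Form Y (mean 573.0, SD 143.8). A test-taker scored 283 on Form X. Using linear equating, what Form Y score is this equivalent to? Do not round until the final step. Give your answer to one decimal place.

286.6

Linear equating: y = (SD_Y/SD_X)(x − M_X) + M_Y
y = (143.8/109.2)(283 − 500.5) + 573.0
y = 1.316850 × -217.5 + 573.0 = -286.4148 + 573.0 = 286.6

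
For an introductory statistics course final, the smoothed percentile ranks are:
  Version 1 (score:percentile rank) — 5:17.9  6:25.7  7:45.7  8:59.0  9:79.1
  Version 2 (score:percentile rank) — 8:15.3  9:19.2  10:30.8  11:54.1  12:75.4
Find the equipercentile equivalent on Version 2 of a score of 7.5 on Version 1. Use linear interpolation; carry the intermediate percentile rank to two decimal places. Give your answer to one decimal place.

PR of 7.5 on Version 1: 45.7 + (7.5 − 7)/(8 − 7) × (59.0 − 45.7) = 52.35
On Version 2, PR 52.35 falls between score 10 (PR 30.8) and 11 (PR 54.1).
Interpolate: 10 + (52.35 − 30.8)/(54.1 − 30.8) × (11 − 10) = 10.9

10.9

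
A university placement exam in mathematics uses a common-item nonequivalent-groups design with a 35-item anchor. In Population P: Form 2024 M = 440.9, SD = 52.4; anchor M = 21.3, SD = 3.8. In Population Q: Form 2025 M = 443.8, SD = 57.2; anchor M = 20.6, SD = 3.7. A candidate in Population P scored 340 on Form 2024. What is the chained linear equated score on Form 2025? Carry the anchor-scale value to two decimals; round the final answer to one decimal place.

341.5

Form 2024 → anchor (Population P): v = (3.8/52.4)(340 − 440.9) + 21.3 = 13.98
anchor → Form 2025 (Population Q): y = (57.2/3.7)(13.98 − 20.6) + 443.8 = 341.5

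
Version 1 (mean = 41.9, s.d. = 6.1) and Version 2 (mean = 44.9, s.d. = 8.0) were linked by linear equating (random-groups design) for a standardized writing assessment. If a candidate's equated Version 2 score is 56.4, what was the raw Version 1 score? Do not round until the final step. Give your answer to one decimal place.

50.7

Invert y = (SD_Y/SD_X)(x − M_X) + M_Y:
x = (SD_X/SD_Y)(y − M_Y) + M_X = (6.1/8.0)(56.4 − 44.9) + 41.9
x = 0.762500 × 11.500 + 41.9 = 50.7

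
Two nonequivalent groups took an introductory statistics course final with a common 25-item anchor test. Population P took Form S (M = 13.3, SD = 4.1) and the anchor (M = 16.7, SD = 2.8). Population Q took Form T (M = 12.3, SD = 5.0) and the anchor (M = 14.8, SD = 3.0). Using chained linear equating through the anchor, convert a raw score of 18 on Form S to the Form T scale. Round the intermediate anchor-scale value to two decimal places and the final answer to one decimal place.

Form S → anchor (Population P): v = (2.8/4.1)(18 − 13.3) + 16.7 = 19.91
anchor → Form T (Population Q): y = (5.0/3.0)(19.91 − 14.8) + 12.3 = 20.8

20.8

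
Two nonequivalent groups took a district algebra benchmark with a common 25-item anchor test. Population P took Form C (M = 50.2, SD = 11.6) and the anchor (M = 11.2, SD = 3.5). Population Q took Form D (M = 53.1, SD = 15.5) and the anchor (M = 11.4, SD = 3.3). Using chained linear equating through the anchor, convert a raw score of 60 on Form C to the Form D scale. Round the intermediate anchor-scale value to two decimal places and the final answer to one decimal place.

Form C → anchor (Population P): v = (3.5/11.6)(60 − 50.2) + 11.2 = 14.16
anchor → Form D (Population Q): y = (15.5/3.3)(14.16 − 11.4) + 53.1 = 66.1

66.1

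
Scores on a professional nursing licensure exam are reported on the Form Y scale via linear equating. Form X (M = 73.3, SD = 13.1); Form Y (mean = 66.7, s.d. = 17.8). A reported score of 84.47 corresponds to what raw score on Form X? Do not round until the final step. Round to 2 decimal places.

Invert y = (SD_Y/SD_X)(x − M_X) + M_Y:
x = (SD_X/SD_Y)(y − M_Y) + M_X = (13.1/17.8)(84.47 − 66.7) + 73.3
x = 0.735955 × 17.770 + 73.3 = 86.38

86.38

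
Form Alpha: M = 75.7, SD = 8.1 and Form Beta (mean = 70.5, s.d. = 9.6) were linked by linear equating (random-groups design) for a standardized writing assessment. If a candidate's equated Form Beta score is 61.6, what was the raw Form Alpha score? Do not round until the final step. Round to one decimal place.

68.2

Invert y = (SD_Y/SD_X)(x − M_X) + M_Y:
x = (SD_X/SD_Y)(y − M_Y) + M_X = (8.1/9.6)(61.6 − 70.5) + 75.7
x = 0.843750 × -8.900 + 75.7 = 68.2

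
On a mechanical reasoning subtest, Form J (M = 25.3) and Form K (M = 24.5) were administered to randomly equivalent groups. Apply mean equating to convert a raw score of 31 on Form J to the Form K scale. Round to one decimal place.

Mean equating: y = x + (M_Y − M_X) = 31 + (24.5 − 25.3) = 30.2

30.2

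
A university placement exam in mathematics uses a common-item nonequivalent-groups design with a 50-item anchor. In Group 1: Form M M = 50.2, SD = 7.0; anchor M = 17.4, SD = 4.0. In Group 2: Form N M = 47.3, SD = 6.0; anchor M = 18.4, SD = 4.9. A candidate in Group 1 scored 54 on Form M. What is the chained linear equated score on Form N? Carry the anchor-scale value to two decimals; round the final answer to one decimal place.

Form M → anchor (Group 1): v = (4.0/7.0)(54 − 50.2) + 17.4 = 19.57
anchor → Form N (Group 2): y = (6.0/4.9)(19.57 − 18.4) + 47.3 = 48.7

48.7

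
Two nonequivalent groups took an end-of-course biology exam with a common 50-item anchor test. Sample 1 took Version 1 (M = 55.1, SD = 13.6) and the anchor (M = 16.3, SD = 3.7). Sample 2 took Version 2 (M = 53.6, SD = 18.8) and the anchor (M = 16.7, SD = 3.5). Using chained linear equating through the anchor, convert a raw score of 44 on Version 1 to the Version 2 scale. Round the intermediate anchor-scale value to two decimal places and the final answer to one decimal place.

35.2

Version 1 → anchor (Sample 1): v = (3.7/13.6)(44 − 55.1) + 16.3 = 13.28
anchor → Version 2 (Sample 2): y = (18.8/3.5)(13.28 − 16.7) + 53.6 = 35.2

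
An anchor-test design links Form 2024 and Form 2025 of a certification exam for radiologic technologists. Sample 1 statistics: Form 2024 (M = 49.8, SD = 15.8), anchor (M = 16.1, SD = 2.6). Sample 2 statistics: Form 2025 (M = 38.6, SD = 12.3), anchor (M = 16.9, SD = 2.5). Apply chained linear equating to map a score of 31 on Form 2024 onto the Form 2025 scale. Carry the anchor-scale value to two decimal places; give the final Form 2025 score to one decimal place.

Form 2024 → anchor (Sample 1): v = (2.6/15.8)(31 − 49.8) + 16.1 = 13.01
anchor → Form 2025 (Sample 2): y = (12.3/2.5)(13.01 − 16.9) + 38.6 = 19.5

19.5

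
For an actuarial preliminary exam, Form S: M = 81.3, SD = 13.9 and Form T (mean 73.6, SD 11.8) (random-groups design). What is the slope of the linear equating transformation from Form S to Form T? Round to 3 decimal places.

0.849

A = SD_Y / SD_X = 11.8 / 13.9 = 0.849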